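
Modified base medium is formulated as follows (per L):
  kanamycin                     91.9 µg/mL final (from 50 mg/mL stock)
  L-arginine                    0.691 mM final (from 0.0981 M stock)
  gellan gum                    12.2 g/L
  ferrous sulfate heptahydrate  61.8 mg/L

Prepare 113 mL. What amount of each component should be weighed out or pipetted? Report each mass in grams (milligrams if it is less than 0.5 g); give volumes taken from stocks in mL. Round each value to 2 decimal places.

kanamycin 0.21 mL; L-arginine 0.80 mL; gellan gum 1.38 g; ferrous sulfate heptahydrate 6.98 mg

Working volume: 113 mL = 0.113 L.
kanamycin: C1V1 = C2V2 → 91.9 µg/mL × 113 mL ÷ 50000 µg/mL = 0.21 mL
L-arginine: C1V1 = C2V2 → 0.691 mM × 113 mL ÷ 98.1 mM = 0.80 mL
gellan gum: 12.2 g/L × 0.113 L = 1.38 g
ferrous sulfate heptahydrate: 61.8 mg/L × 0.113 L = 6.98 mg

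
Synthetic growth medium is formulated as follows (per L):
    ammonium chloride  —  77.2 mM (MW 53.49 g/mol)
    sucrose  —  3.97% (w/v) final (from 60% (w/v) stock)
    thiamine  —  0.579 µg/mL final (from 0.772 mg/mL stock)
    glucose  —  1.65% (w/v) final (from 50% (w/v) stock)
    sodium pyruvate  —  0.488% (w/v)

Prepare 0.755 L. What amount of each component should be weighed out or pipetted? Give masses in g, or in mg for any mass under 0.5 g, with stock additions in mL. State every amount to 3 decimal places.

ammonium chloride 3.118 g; sucrose 49.956 mL; thiamine 0.566 mL; glucose 24.915 mL; sodium pyruvate 3.684 g

Scale factor relative to 1 L: 0.755.
ammonium chloride: 77.2 mmol/L × 53.49 g/mol × 0.755 L ÷ 1000 = 3.118 g
sucrose: V = C2·V2/C1 = 3.97% ÷ 60% × 755 mL = 49.956 mL
thiamine: dilute stock: 0.579 µg/mL × 755 mL ÷ 772 µg/mL = 0.566 mL
glucose: C1V1 = C2V2 → 1.65% ÷ 50% × 755 mL = 24.915 mL
sodium pyruvate: 0.488% w/v = 4.88 g/L → 4.88 × 0.755 L = 3.684 g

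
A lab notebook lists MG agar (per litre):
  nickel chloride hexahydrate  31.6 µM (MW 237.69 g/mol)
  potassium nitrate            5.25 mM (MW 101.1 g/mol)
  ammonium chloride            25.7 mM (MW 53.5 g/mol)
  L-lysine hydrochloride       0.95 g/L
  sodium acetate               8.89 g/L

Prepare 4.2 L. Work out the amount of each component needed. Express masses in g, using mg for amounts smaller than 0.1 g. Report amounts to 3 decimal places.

Scale factor relative to 1 L: 4.2.
nickel chloride hexahydrate: 31.6 µmol/L × 237.69 g/mol × 4.2 L ÷ 1000 = 31.546 mg
potassium nitrate: 5.25 mmol/L × 101.1 g/mol × 4.2 L ÷ 1000 = 2.229 g
ammonium chloride: 25.7 mmol/L × 53.5 g/mol × 4.2 L ÷ 1000 = 5.775 g
L-lysine hydrochloride: 0.95 g/L × 4.2 L = 3.990 g
sodium acetate: 8.89 g/L × 4.2 L = 37.338 g

nickel chloride hexahydrate 31.546 mg; potassium nitrate 2.229 g; ammonium chloride 5.775 g; L-lysine hydrochloride 3.990 g; sodium acetate 37.338 g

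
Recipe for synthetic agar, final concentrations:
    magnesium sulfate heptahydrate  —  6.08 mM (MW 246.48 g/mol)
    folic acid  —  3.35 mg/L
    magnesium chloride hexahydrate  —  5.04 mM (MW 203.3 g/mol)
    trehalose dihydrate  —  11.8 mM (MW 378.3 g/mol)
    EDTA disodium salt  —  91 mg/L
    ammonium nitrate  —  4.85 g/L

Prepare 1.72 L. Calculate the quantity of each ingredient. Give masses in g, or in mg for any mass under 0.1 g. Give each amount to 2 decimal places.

magnesium sulfate heptahydrate 2.58 g; folic acid 5.76 mg; magnesium chloride hexahydrate 1.76 g; trehalose dihydrate 7.68 g; EDTA disodium salt 0.16 g; ammonium nitrate 8.34 g

Working volume: 1.72 L.
magnesium sulfate heptahydrate: 6.08 mmol/L × 246.48 g/mol × 1.72 L ÷ 1000 = 2.58 g
folic acid: 3.35 mg/L × 1.72 L = 5.76 mg
magnesium chloride hexahydrate: 5.04 mmol/L × 203.3 g/mol × 1.72 L ÷ 1000 = 1.76 g
trehalose dihydrate: 11.8 mmol/L × 378.3 g/mol × 1.72 L ÷ 1000 = 7.68 g
EDTA disodium salt: 91 mg/L × 1.72 L = 156.52 mg = 0.16 g
ammonium nitrate: 4.85 g/L × 1.72 L = 8.34 g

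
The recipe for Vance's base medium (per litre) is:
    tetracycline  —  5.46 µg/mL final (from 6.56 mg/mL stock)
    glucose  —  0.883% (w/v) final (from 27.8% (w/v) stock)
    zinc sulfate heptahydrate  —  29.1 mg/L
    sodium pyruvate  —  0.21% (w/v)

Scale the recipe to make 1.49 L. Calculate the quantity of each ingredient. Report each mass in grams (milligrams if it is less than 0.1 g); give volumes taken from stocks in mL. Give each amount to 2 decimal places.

Working volume: 1.49 L.
tetracycline: V = C2·V2/C1 = 5.46 µg/mL × 1490 mL ÷ 6560 µg/mL = 1.24 mL
glucose: dilute stock: 0.883% ÷ 27.8% × 1490 mL = 47.33 mL
zinc sulfate heptahydrate: 29.1 mg/L × 1.49 L = 43.36 mg
sodium pyruvate: 0.21 g per 100 mL × 1490 mL ÷ 100 = 3.13 g

tetracycline 1.24 mL; glucose 47.33 mL; zinc sulfate heptahydrate 43.36 mg; sodium pyruvate 3.13 g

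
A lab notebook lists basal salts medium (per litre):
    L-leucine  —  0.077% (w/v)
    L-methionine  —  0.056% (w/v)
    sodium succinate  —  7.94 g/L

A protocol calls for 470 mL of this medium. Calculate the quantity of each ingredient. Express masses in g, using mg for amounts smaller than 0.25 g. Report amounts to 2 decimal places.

Target volume = 470 mL = 0.47 L.
L-leucine: 0.077 g per 100 mL × 470 mL ÷ 100 = 0.36 g
L-methionine: 0.056 g per 100 mL × 470 mL ÷ 100 = 0.26 g
sodium succinate: 7.94 g/L × 0.47 L = 3.73 g

L-leucine 0.36 g; L-methionine 0.26 g; sodium succinate 3.73 g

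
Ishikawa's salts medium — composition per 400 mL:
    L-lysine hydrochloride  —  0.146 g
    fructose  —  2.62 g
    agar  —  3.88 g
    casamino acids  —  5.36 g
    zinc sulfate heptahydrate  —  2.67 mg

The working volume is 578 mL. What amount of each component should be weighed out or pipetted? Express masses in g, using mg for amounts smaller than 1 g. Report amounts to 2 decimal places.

Scale factor = 578 mL / 400 mL = 1.445.
L-lysine hydrochloride: 0.146 g × (578 mL / 400 mL) = 0.21097 g = 210.97 mg
fructose: 2.62 g × (578 mL / 400 mL) = 3.79 g
agar: 3.88 g × (578 mL / 400 mL) = 5.61 g
casamino acids: 5.36 g × (578 mL / 400 mL) = 7.75 g
zinc sulfate heptahydrate: 2.67 mg × (578 mL / 400 mL) = 3.86 mg

L-lysine hydrochloride 210.97 mg; fructose 3.79 g; agar 5.61 g; casamino acids 7.75 g; zinc sulfate heptahydrate 3.86 mg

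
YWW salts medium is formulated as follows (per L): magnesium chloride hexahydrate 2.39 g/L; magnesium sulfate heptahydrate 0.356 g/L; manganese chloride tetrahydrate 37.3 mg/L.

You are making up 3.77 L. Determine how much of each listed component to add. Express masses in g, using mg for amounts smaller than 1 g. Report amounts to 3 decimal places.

magnesium chloride hexahydrate 9.010 g; magnesium sulfate heptahydrate 1.342 g; manganese chloride tetrahydrate 140.621 mg

Working volume: 3.77 L.
magnesium chloride hexahydrate: 2.39 g/L × 3.77 L = 9.010 g
magnesium sulfate heptahydrate: 0.356 g/L × 3.77 L = 1.342 g
manganese chloride tetrahydrate: 37.3 mg/L × 3.77 L = 140.621 mg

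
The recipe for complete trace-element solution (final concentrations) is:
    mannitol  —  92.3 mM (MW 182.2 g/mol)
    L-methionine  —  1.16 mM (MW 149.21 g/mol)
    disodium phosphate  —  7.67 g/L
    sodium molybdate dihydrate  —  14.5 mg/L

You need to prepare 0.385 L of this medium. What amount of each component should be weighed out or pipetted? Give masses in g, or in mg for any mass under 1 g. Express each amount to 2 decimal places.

mannitol 6.47 g; L-methionine 66.64 mg; disodium phosphate 2.95 g; sodium molybdate dihydrate 5.58 mg

Working volume: 0.385 L.
mannitol: 92.3 mmol/L × 182.2 g/mol × 0.385 L ÷ 1000 = 6.47 g
L-methionine: 1.16 mmol/L × 149.21 mg/mmol × 0.385 L = 66.64 mg
disodium phosphate: 7.67 g/L × 0.385 L = 2.95 g
sodium molybdate dihydrate: 14.5 mg/L × 0.385 L = 5.58 mg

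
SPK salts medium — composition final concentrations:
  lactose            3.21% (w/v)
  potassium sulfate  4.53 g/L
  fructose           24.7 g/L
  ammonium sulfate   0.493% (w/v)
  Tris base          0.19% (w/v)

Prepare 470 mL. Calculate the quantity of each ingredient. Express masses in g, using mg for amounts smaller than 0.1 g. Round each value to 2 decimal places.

Target volume = 470 mL = 0.47 L.
lactose: 3.21% w/v = 32.1 g/L → 32.1 × 0.47 L = 15.09 g
potassium sulfate: 4.53 g/L × 0.47 L = 2.13 g
fructose: 24.7 g/L × 0.47 L = 11.61 g
ammonium sulfate: 0.493% w/v = 4.93 g/L → 4.93 × 0.47 L = 2.32 g
Tris base: 0.19% w/v = 1.9 g/L → 1.9 × 0.47 L = 0.89 g

lactose 15.09 g; potassium sulfate 2.13 g; fructose 11.61 g; ammonium sulfate 2.32 g; Tris base 0.89 g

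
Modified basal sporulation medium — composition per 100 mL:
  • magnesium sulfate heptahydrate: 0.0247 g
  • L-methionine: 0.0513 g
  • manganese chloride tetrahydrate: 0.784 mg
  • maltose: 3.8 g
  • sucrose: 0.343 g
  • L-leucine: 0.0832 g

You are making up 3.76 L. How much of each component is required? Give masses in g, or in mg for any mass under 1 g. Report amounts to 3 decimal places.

Scale factor = 3760 mL / 100 mL = 37.6.
magnesium sulfate heptahydrate: 0.0247 g × (3760 mL / 100 mL) = 0.92872 g = 928.720 mg
L-methionine: 0.0513 g × (3760 mL / 100 mL) = 1.929 g
manganese chloride tetrahydrate: 0.784 mg × (3760 mL / 100 mL) = 29.478 mg
maltose: 3.8 g × (3760 mL / 100 mL) = 142.880 g
sucrose: 0.343 g × (3760 mL / 100 mL) = 12.897 g
L-leucine: 0.0832 g × (3760 mL / 100 mL) = 3.128 g

magnesium sulfate heptahydrate 928.720 mg; L-methionine 1.929 g; manganese chloride tetrahydrate 29.478 mg; maltose 142.880 g; sucrose 12.897 g; L-leucine 3.128 g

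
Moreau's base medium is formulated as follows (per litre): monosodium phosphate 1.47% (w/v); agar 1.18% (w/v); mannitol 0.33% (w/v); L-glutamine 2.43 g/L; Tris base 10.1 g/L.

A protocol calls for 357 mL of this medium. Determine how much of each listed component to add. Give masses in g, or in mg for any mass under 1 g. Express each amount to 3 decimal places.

Scale factor relative to 1 L: 0.357.
monosodium phosphate: 1.47 g per 100 mL × 357 mL ÷ 100 = 5.248 g
agar: 1.18% w/v = 11.8 g/L → 11.8 × 0.357 L = 4.213 g
mannitol: 0.33% w/v = 3.3 g/L → 3.3 × 0.357 L = 1.178 g
L-glutamine: 2.43 g/L × 0.357 L = 0.86751 g = 867.510 mg
Tris base: 10.1 g/L × 0.357 L = 3.606 g

monosodium phosphate 5.248 g; agar 4.213 g; mannitol 1.178 g; L-glutamine 867.510 mg; Tris base 3.606 g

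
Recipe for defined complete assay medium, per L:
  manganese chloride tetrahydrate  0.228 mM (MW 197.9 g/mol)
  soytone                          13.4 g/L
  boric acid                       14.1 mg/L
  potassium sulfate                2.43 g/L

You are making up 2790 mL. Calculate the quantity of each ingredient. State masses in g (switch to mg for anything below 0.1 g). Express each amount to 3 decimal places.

Target volume = 2790 mL = 2.79 L.
manganese chloride tetrahydrate: 0.228 mmol/L × 197.9 g/mol × 2.79 L ÷ 1000 = 0.126 g
soytone: 13.4 g/L × 2.79 L = 37.386 g
boric acid: 14.1 mg/L × 2.79 L = 39.339 mg
potassium sulfate: 2.43 g/L × 2.79 L = 6.780 g

manganese chloride tetrahydrate 0.126 g; soytone 37.386 g; boric acid 39.339 mg; potassium sulfate 6.780 g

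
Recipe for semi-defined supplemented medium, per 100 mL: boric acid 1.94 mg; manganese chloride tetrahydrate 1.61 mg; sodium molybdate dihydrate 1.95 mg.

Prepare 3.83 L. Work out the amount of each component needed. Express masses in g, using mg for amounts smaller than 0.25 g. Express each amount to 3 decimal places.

Scale factor = 3830 mL / 100 mL = 38.3.
boric acid: 1.94 mg × (3830 mL / 100 mL) = 74.302 mg
manganese chloride tetrahydrate: 1.61 mg × (3830 mL / 100 mL) = 61.663 mg
sodium molybdate dihydrate: 1.95 mg × (3830 mL / 100 mL) = 74.685 mg

boric acid 74.302 mg; manganese chloride tetrahydrate 61.663 mg; sodium molybdate dihydrate 74.685 mg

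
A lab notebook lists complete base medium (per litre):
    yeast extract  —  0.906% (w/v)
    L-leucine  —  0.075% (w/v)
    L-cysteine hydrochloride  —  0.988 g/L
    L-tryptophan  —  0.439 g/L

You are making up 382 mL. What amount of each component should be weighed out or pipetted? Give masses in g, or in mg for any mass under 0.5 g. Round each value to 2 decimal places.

Target volume = 382 mL = 0.382 L.
yeast extract: 0.906 g per 100 mL × 382 mL ÷ 100 = 3.46 g
L-leucine: 0.075 g per 100 mL × 382 mL ÷ 100 = 0.2865 g = 286.50 mg
L-cysteine hydrochloride: 0.988 g/L × 0.382 L = 0.377416 g = 377.42 mg
L-tryptophan: 0.439 g/L × 0.382 L = 0.167698 g = 167.70 mg

yeast extract 3.46 g; L-leucine 286.50 mg; L-cysteine hydrochloride 377.42 mg; L-tryptophan 167.70 mg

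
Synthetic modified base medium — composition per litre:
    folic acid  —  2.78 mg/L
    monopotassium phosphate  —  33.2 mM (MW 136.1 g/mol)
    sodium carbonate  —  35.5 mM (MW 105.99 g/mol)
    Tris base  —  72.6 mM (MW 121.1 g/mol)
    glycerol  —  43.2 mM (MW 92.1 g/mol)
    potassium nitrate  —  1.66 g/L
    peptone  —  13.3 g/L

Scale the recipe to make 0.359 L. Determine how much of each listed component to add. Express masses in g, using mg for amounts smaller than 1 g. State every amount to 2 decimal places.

folic acid 1.00 mg; monopotassium phosphate 1.62 g; sodium carbonate 1.35 g; Tris base 3.16 g; glycerol 1.43 g; potassium nitrate 595.94 mg; peptone 4.77 g

Working volume: 0.359 L.
folic acid: 2.78 mg/L × 0.359 L = 1.00 mg
monopotassium phosphate: 33.2 mmol/L × 136.1 g/mol × 0.359 L ÷ 1000 = 1.62 g
sodium carbonate: 35.5 mmol/L × 105.99 g/mol × 0.359 L ÷ 1000 = 1.35 g
Tris base: 72.6 mmol/L × 121.1 g/mol × 0.359 L ÷ 1000 = 3.16 g
glycerol: 43.2 mmol/L × 92.1 g/mol × 0.359 L ÷ 1000 = 1.43 g
potassium nitrate: 1.66 g/L × 0.359 L = 0.59594 g = 595.94 mg
peptone: 13.3 g/L × 0.359 L = 4.77 g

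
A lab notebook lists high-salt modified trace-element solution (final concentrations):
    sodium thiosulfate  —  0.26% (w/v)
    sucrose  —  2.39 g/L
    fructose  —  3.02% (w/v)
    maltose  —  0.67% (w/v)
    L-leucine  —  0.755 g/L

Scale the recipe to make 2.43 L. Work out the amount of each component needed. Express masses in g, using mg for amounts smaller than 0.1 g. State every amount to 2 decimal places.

sodium thiosulfate 6.32 g; sucrose 5.81 g; fructose 73.39 g; maltose 16.28 g; L-leucine 1.83 g

Scale factor relative to 1 L: 2.43.
sodium thiosulfate: 0.26 g per 100 mL × 2430 mL ÷ 100 = 6.32 g
sucrose: 2.39 g/L × 2.43 L = 5.81 g
fructose: 3.02% w/v = 30.2 g/L → 30.2 × 2.43 L = 73.39 g
maltose: 0.67% w/v = 6.7 g/L → 6.7 × 2.43 L = 16.28 g
L-leucine: 0.755 g/L × 2.43 L = 1.83 g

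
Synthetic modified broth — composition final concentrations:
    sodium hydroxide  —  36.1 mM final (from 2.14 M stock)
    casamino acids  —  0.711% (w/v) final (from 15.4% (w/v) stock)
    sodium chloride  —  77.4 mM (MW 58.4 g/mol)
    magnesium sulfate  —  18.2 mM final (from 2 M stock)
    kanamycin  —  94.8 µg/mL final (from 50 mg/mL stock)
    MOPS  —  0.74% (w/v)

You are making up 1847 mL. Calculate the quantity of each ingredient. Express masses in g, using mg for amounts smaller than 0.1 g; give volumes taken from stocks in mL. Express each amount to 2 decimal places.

sodium hydroxide 31.16 mL; casamino acids 85.27 mL; sodium chloride 8.35 g; magnesium sulfate 16.81 mL; kanamycin 3.50 mL; MOPS 13.67 g

Working volume: 1847 mL = 1.847 L.
sodium hydroxide: dilute stock: 36.1 mM × 1847 mL ÷ 2140 mM = 31.16 mL
casamino acids: V = C2·V2/C1 = 0.711% ÷ 15.4% × 1847 mL = 85.27 mL
sodium chloride: 77.4 mmol/L × 58.4 g/mol × 1.847 L ÷ 1000 = 8.35 g
magnesium sulfate: C1V1 = C2V2 → 18.2 mM × 1847 mL ÷ 2000 mM = 16.81 mL
kanamycin: C1V1 = C2V2 → 94.8 µg/mL × 1847 mL ÷ 50000 µg/mL = 3.50 mL
MOPS: 0.74 g per 100 mL × 1847 mL ÷ 100 = 13.67 g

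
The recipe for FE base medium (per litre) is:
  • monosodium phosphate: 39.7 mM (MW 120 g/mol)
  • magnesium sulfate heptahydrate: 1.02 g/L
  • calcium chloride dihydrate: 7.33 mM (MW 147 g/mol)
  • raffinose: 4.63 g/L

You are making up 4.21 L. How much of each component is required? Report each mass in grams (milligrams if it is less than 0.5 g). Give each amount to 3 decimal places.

monosodium phosphate 20.056 g; magnesium sulfate heptahydrate 4.294 g; calcium chloride dihydrate 4.536 g; raffinose 19.492 g

Scale factor relative to 1 L: 4.21.
monosodium phosphate: 39.7 mmol/L × 120 g/mol × 4.21 L ÷ 1000 = 20.056 g
magnesium sulfate heptahydrate: 1.02 g/L × 4.21 L = 4.294 g
calcium chloride dihydrate: 7.33 mmol/L × 147 g/mol × 4.21 L ÷ 1000 = 4.536 g
raffinose: 4.63 g/L × 4.21 L = 19.492 g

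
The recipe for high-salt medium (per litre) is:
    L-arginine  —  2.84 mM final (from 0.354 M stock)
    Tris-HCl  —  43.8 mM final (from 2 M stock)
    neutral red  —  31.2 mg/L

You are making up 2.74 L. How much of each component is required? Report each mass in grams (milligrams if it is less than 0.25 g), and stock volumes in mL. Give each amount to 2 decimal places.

Working volume: 2.74 L.
L-arginine: dilute stock: 2.84 mM × 2740 mL ÷ 354 mM = 21.98 mL
Tris-HCl: dilute stock: 43.8 mM × 2740 mL ÷ 2000 mM = 60.01 mL
neutral red: 31.2 mg/L × 2.74 L = 85.49 mg

L-arginine 21.98 mL; Tris-HCl 60.01 mL; neutral red 85.49 mg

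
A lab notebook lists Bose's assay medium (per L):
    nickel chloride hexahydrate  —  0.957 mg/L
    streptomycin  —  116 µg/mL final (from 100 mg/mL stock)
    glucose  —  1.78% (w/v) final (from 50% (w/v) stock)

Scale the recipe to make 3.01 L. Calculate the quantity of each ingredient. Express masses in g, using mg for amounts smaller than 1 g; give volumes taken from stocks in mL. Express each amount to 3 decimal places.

Scale factor relative to 1 L: 3.01.
nickel chloride hexahydrate: 0.957 mg/L × 3.01 L = 2.881 mg
streptomycin: dilute stock: 116 µg/mL × 3010 mL ÷ 100000 µg/mL = 3.492 mL
glucose: V = C2·V2/C1 = 1.78% ÷ 50% × 3010 mL = 107.156 mL

nickel chloride hexahydrate 2.881 mg; streptomycin 3.492 mL; glucose 107.156 mL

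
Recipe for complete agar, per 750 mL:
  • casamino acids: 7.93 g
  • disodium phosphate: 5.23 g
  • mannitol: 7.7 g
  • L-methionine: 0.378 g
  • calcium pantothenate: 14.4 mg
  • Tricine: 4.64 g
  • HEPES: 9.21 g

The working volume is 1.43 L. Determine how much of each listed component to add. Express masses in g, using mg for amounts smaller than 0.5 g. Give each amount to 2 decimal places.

casamino acids 15.12 g; disodium phosphate 9.97 g; mannitol 14.68 g; L-methionine 0.72 g; calcium pantothenate 27.46 mg; Tricine 8.85 g; HEPES 17.56 g

Scale factor = 1430 mL / 750 mL = 1.90667.
casamino acids: 7.93 g × (1430 mL / 750 mL) = 15.12 g
disodium phosphate: 5.23 g × (1430 mL / 750 mL) = 9.97 g
mannitol: 7.7 g × (1430 mL / 750 mL) = 14.68 g
L-methionine: 0.378 g × (1430 mL / 750 mL) = 0.72 g
calcium pantothenate: 14.4 mg × (1430 mL / 750 mL) = 27.46 mg
Tricine: 4.64 g × (1430 mL / 750 mL) = 8.85 g
HEPES: 9.21 g × (1430 mL / 750 mL) = 17.56 g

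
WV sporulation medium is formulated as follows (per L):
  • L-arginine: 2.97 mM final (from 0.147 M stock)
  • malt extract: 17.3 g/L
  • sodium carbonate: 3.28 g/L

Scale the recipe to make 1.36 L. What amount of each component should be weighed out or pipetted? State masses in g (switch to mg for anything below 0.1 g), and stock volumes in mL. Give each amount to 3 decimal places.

L-arginine 27.478 mL; malt extract 23.528 g; sodium carbonate 4.461 g

Working volume: 1.36 L.
L-arginine: V = C2·V2/C1 = 2.97 mM × 1360 mL ÷ 147 mM = 27.478 mL
malt extract: 17.3 g/L × 1.36 L = 23.528 g
sodium carbonate: 3.28 g/L × 1.36 L = 4.461 g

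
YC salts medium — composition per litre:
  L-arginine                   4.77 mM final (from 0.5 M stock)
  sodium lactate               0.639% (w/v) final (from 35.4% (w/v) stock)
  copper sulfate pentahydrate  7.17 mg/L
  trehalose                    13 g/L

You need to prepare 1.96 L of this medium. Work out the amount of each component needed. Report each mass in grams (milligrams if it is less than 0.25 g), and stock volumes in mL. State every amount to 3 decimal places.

L-arginine 18.698 mL; sodium lactate 35.380 mL; copper sulfate pentahydrate 14.053 mg; trehalose 25.480 g

Scale factor relative to 1 L: 1.96.
L-arginine: C1V1 = C2V2 → 4.77 mM × 1960 mL ÷ 500 mM = 18.698 mL
sodium lactate: dilute stock: 0.639% ÷ 35.4% × 1960 mL = 35.380 mL
copper sulfate pentahydrate: 7.17 mg/L × 1.96 L = 14.053 mg
trehalose: 13 g/L × 1.96 L = 25.480 g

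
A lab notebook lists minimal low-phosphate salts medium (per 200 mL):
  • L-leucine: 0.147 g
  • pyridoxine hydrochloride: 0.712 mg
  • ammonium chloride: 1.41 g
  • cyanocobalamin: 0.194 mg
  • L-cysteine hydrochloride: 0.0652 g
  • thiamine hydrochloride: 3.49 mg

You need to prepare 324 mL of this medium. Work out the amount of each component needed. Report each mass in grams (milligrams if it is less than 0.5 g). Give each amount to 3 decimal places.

Scale factor = 324 mL / 200 mL = 1.62.
L-leucine: 0.147 g × (324 mL / 200 mL) = 0.23814 g = 238.140 mg
pyridoxine hydrochloride: 0.712 mg × (324 mL / 200 mL) = 1.153 mg
ammonium chloride: 1.41 g × (324 mL / 200 mL) = 2.284 g
cyanocobalamin: 0.194 mg × (324 mL / 200 mL) = 0.314 mg
L-cysteine hydrochloride: 0.0652 g × (324 mL / 200 mL) = 0.105624 g = 105.624 mg
thiamine hydrochloride: 3.49 mg × (324 mL / 200 mL) = 5.654 mg

L-leucine 238.140 mg; pyridoxine hydrochloride 1.153 mg; ammonium chloride 2.284 g; cyanocobalamin 0.314 mg; L-cysteine hydrochloride 105.624 mg; thiamine hydrochloride 5.654 mg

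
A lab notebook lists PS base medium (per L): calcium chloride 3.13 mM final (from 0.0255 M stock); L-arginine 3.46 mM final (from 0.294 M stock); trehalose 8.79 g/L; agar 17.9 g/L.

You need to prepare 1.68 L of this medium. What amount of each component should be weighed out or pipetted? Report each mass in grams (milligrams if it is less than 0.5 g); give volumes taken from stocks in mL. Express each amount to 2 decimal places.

Working volume: 1.68 L.
calcium chloride: dilute stock: 3.13 mM × 1680 mL ÷ 25.5 mM = 206.21 mL
L-arginine: dilute stock: 3.46 mM × 1680 mL ÷ 294 mM = 19.77 mL
trehalose: 8.79 g/L × 1.68 L = 14.77 g
agar: 17.9 g/L × 1.68 L = 30.07 g

calcium chloride 206.21 mL; L-arginine 19.77 mL; trehalose 14.77 g; agar 30.07 g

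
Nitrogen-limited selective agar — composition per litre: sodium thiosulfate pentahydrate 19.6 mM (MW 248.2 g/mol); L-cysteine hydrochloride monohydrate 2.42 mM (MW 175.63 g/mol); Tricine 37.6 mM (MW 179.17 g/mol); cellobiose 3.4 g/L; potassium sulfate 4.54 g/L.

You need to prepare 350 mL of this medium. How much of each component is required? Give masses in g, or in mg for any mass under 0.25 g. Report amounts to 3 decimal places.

sodium thiosulfate pentahydrate 1.703 g; L-cysteine hydrochloride monohydrate 148.759 mg; Tricine 2.358 g; cellobiose 1.190 g; potassium sulfate 1.589 g

Target volume = 350 mL = 0.35 L.
sodium thiosulfate pentahydrate: 19.6 mmol/L × 248.2 g/mol × 0.35 L ÷ 1000 = 1.703 g
L-cysteine hydrochloride monohydrate: 2.42 mmol/L × 175.63 mg/mmol × 0.35 L = 148.759 mg
Tricine: 37.6 mmol/L × 179.17 g/mol × 0.35 L ÷ 1000 = 2.358 g
cellobiose: 3.4 g/L × 0.35 L = 1.190 g
potassium sulfate: 4.54 g/L × 0.35 L = 1.589 g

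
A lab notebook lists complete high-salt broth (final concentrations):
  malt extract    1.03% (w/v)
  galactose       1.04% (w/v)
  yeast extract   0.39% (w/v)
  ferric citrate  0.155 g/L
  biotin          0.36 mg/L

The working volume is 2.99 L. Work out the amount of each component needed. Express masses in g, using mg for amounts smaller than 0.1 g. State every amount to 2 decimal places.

malt extract 30.80 g; galactose 31.10 g; yeast extract 11.66 g; ferric citrate 0.46 g; biotin 1.08 mg

Scale factor relative to 1 L: 2.99.
malt extract: 1.03 g per 100 mL × 2990 mL ÷ 100 = 30.80 g
galactose: 1.04 g per 100 mL × 2990 mL ÷ 100 = 31.10 g
yeast extract: 0.39 g per 100 mL × 2990 mL ÷ 100 = 11.66 g
ferric citrate: 0.155 g/L × 2.99 L = 0.46 g
biotin: 0.36 mg/L × 2.99 L = 1.08 mg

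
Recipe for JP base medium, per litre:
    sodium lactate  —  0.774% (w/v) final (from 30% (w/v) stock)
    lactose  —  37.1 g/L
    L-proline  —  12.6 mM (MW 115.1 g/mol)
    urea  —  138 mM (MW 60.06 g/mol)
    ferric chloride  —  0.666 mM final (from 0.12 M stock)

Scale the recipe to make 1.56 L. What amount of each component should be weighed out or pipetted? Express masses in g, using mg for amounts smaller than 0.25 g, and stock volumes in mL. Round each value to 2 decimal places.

sodium lactate 40.25 mL; lactose 57.88 g; L-proline 2.26 g; urea 12.93 g; ferric chloride 8.66 mL

Working volume: 1.56 L.
sodium lactate: C1V1 = C2V2 → 0.774% ÷ 30% × 1560 mL = 40.25 mL
lactose: 37.1 g/L × 1.56 L = 57.88 g
L-proline: 12.6 mmol/L × 115.1 g/mol × 1.56 L ÷ 1000 = 2.26 g
urea: 138 mmol/L × 60.06 g/mol × 1.56 L ÷ 1000 = 12.93 g
ferric chloride: dilute stock: 0.666 mM × 1560 mL ÷ 120 mM = 8.66 mL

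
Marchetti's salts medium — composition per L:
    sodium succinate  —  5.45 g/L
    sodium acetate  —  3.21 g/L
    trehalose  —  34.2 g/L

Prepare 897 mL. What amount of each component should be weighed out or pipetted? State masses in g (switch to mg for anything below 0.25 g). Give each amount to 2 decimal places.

Scale factor relative to 1 L: 0.897.
sodium succinate: 5.45 g/L × 0.897 L = 4.89 g
sodium acetate: 3.21 g/L × 0.897 L = 2.88 g
trehalose: 34.2 g/L × 0.897 L = 30.68 g

sodium succinate 4.89 g; sodium acetate 2.88 g; trehalose 30.68 g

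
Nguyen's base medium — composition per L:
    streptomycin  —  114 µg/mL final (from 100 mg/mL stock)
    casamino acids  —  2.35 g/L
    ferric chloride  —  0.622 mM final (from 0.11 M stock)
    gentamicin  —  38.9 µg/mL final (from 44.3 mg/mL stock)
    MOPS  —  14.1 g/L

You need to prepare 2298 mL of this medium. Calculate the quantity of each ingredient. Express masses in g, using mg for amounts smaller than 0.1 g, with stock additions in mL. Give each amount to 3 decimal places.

Scale factor relative to 1 L: 2.298.
streptomycin: dilute stock: 114 µg/mL × 2298 mL ÷ 100000 µg/mL = 2.620 mL
casamino acids: 2.35 g/L × 2.298 L = 5.400 g
ferric chloride: dilute stock: 0.622 mM × 2298 mL ÷ 110 mM = 12.994 mL
gentamicin: dilute stock: 38.9 µg/mL × 2298 mL ÷ 44300 µg/mL = 2.018 mL
MOPS: 14.1 g/L × 2.298 L = 32.402 g

streptomycin 2.620 mL; casamino acids 5.400 g; ferric chloride 12.994 mL; gentamicin 2.018 mL; MOPS 32.402 g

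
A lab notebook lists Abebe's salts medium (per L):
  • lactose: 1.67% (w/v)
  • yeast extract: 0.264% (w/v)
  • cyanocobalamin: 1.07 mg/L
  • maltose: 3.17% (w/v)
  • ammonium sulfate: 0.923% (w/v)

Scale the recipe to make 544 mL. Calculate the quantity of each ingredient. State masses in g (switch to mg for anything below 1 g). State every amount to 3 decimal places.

lactose 9.085 g; yeast extract 1.436 g; cyanocobalamin 0.582 mg; maltose 17.245 g; ammonium sulfate 5.021 g

Working volume: 544 mL = 0.544 L.
lactose: 1.67% w/v = 16.7 g/L → 16.7 × 0.544 L = 9.085 g
yeast extract: 0.264% w/v = 2.64 g/L → 2.64 × 0.544 L = 1.436 g
cyanocobalamin: 1.07 mg/L × 0.544 L = 0.582 mg
maltose: 3.17 g per 100 mL × 544 mL ÷ 100 = 17.245 g
ammonium sulfate: 0.923 g per 100 mL × 544 mL ÷ 100 = 5.021 g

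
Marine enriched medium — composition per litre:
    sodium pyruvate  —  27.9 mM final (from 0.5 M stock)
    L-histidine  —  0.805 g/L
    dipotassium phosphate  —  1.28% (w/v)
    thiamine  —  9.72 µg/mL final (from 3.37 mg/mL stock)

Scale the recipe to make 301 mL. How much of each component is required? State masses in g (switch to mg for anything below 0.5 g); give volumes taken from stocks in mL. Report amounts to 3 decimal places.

Scale factor relative to 1 L: 0.301.
sodium pyruvate: C1V1 = C2V2 → 27.9 mM × 301 mL ÷ 500 mM = 16.796 mL
L-histidine: 0.805 g/L × 0.301 L = 0.242305 g = 242.305 mg
dipotassium phosphate: 1.28% w/v = 12.8 g/L → 12.8 × 0.301 L = 3.853 g
thiamine: C1V1 = C2V2 → 9.72 µg/mL × 301 mL ÷ 3370 µg/mL = 0.868 mL

sodium pyruvate 16.796 mL; L-histidine 242.305 mg; dipotassium phosphate 3.853 g; thiamine 0.868 mL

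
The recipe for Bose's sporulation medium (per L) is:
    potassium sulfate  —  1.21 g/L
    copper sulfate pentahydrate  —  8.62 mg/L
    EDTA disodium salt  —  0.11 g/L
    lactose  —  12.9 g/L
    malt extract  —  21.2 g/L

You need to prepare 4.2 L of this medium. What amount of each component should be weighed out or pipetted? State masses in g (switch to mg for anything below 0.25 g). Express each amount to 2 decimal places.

potassium sulfate 5.08 g; copper sulfate pentahydrate 36.20 mg; EDTA disodium salt 0.46 g; lactose 54.18 g; malt extract 89.04 g

Scale factor relative to 1 L: 4.2.
potassium sulfate: 1.21 g/L × 4.2 L = 5.08 g
copper sulfate pentahydrate: 8.62 mg/L × 4.2 L = 36.20 mg
EDTA disodium salt: 0.11 g/L × 4.2 L = 0.46 g
lactose: 12.9 g/L × 4.2 L = 54.18 g
malt extract: 21.2 g/L × 4.2 L = 89.04 g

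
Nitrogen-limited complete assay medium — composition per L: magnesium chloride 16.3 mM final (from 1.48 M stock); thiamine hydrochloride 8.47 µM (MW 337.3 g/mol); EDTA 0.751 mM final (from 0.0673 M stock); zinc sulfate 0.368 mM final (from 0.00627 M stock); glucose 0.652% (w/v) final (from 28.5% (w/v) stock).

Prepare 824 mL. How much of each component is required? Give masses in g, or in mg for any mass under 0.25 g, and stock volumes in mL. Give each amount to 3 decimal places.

Scale factor relative to 1 L: 0.824.
magnesium chloride: V = C2·V2/C1 = 16.3 mM × 824 mL ÷ 1480 mM = 9.075 mL
thiamine hydrochloride: 8.47 µmol/L × 337.3 g/mol × 0.824 L ÷ 1000 = 2.354 mg
EDTA: V = C2·V2/C1 = 0.751 mM × 824 mL ÷ 67.3 mM = 9.195 mL
zinc sulfate: V = C2·V2/C1 = 0.368 mM × 824 mL ÷ 6.27 mM = 48.362 mL
glucose: dilute stock: 0.652% ÷ 28.5% × 824 mL = 18.851 mL

magnesium chloride 9.075 mL; thiamine hydrochloride 2.354 mg; EDTA 9.195 mL; zinc sulfate 48.362 mL; glucose 18.851 mL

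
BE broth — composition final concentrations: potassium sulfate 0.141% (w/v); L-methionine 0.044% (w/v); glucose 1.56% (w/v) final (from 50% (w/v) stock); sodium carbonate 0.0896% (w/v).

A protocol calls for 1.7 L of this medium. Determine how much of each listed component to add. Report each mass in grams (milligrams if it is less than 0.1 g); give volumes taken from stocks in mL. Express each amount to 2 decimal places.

Working volume: 1.7 L.
potassium sulfate: 0.141% w/v = 1.41 g/L → 1.41 × 1.7 L = 2.40 g
L-methionine: 0.044% w/v = 0.44 g/L → 0.44 × 1.7 L = 0.75 g
glucose: C1V1 = C2V2 → 1.56% ÷ 50% × 1700 mL = 53.04 mL
sodium carbonate: 0.0896 g per 100 mL × 1700 mL ÷ 100 = 1.52 g

potassium sulfate 2.40 g; L-methionine 0.75 g; glucose 53.04 mL; sodium carbonate 1.52 g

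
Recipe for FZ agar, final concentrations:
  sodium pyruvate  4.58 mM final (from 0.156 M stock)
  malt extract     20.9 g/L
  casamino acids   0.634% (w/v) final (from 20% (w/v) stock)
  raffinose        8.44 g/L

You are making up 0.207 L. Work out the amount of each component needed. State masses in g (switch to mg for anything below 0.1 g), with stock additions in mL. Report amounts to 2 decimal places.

sodium pyruvate 6.08 mL; malt extract 4.33 g; casamino acids 6.56 mL; raffinose 1.75 g

Working volume: 0.207 L.
sodium pyruvate: V = C2·V2/C1 = 4.58 mM × 207 mL ÷ 156 mM = 6.08 mL
malt extract: 20.9 g/L × 0.207 L = 4.33 g
casamino acids: dilute stock: 0.634% ÷ 20% × 207 mL = 6.56 mL
raffinose: 8.44 g/L × 0.207 L = 1.75 g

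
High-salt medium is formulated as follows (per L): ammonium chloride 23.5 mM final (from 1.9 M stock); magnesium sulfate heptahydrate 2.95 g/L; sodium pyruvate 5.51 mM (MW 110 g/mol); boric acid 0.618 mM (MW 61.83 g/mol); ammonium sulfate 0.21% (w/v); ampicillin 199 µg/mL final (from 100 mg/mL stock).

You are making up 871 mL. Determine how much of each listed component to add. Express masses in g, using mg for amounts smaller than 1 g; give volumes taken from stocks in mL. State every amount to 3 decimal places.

ammonium chloride 10.773 mL; magnesium sulfate heptahydrate 2.569 g; sodium pyruvate 527.913 mg; boric acid 33.282 mg; ammonium sulfate 1.829 g; ampicillin 1.733 mL

Working volume: 871 mL = 0.871 L.
ammonium chloride: C1V1 = C2V2 → 23.5 mM × 871 mL ÷ 1900 mM = 10.773 mL
magnesium sulfate heptahydrate: 2.95 g/L × 0.871 L = 2.569 g
sodium pyruvate: 5.51 mmol/L × 110 mg/mmol × 0.871 L = 527.913 mg
boric acid: 0.618 mmol/L × 61.83 mg/mmol × 0.871 L = 33.282 mg
ammonium sulfate: 0.21% w/v = 2.1 g/L → 2.1 × 0.871 L = 1.829 g
ampicillin: V = C2·V2/C1 = 199 µg/mL × 871 mL ÷ 100000 µg/mL = 1.733 mL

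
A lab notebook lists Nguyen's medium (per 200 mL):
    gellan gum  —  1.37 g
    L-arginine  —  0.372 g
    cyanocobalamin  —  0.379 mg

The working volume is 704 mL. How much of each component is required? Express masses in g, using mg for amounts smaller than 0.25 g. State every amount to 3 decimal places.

gellan gum 4.822 g; L-arginine 1.309 g; cyanocobalamin 1.334 mg

Scale factor = 704 mL / 200 mL = 3.52.
gellan gum: 1.37 g × (704 mL / 200 mL) = 4.822 g
L-arginine: 0.372 g × (704 mL / 200 mL) = 1.309 g
cyanocobalamin: 0.379 mg × (704 mL / 200 mL) = 1.334 mg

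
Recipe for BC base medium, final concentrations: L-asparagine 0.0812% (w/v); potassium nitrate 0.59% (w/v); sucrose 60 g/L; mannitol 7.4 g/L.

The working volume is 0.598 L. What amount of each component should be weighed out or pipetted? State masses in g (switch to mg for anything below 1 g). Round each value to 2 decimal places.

L-asparagine 485.58 mg; potassium nitrate 3.53 g; sucrose 35.88 g; mannitol 4.43 g

Scale factor relative to 1 L: 0.598.
L-asparagine: 0.0812 g per 100 mL × 598 mL ÷ 100 = 0.485576 g = 485.58 mg
potassium nitrate: 0.59% w/v = 5.9 g/L → 5.9 × 0.598 L = 3.53 g
sucrose: 60 g/L × 0.598 L = 35.88 g
mannitol: 7.4 g/L × 0.598 L = 4.43 g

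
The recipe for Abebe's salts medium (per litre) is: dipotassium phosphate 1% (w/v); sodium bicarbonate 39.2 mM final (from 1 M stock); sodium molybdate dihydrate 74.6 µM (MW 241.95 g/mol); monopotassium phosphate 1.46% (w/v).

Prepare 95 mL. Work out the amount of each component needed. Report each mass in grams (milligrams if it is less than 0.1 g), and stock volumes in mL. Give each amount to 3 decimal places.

dipotassium phosphate 0.950 g; sodium bicarbonate 3.724 mL; sodium molybdate dihydrate 1.715 mg; monopotassium phosphate 1.387 g

Working volume: 95 mL = 0.095 L.
dipotassium phosphate: 1 g per 100 mL × 95 mL ÷ 100 = 0.950 g
sodium bicarbonate: C1V1 = C2V2 → 39.2 mM × 95 mL ÷ 1000 mM = 3.724 mL
sodium molybdate dihydrate: 74.6 µmol/L × 241.95 g/mol × 0.095 L ÷ 1000 = 1.715 mg
monopotassium phosphate: 1.46 g per 100 mL × 95 mL ÷ 100 = 1.387 g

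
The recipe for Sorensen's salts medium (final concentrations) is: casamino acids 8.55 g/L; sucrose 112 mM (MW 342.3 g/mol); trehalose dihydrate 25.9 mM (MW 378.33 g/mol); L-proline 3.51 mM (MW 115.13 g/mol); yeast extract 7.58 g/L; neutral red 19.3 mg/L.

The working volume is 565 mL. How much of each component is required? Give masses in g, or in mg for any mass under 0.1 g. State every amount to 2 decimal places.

casamino acids 4.83 g; sucrose 21.66 g; trehalose dihydrate 5.54 g; L-proline 0.23 g; yeast extract 4.28 g; neutral red 10.90 mg

Scale factor relative to 1 L: 0.565.
casamino acids: 8.55 g/L × 0.565 L = 4.83 g
sucrose: 112 mmol/L × 342.3 g/mol × 0.565 L ÷ 1000 = 21.66 g
trehalose dihydrate: 25.9 mmol/L × 378.33 g/mol × 0.565 L ÷ 1000 = 5.54 g
L-proline: 3.51 mmol/L × 115.13 g/mol × 0.565 L ÷ 1000 = 0.23 g
yeast extract: 7.58 g/L × 0.565 L = 4.28 g
neutral red: 19.3 mg/L × 0.565 L = 10.90 mg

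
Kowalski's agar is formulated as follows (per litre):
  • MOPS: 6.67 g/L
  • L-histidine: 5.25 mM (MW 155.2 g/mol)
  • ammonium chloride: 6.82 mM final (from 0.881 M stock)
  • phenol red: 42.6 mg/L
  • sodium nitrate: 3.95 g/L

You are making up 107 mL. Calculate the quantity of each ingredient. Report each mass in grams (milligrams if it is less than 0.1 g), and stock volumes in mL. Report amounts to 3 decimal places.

Working volume: 107 mL = 0.107 L.
MOPS: 6.67 g/L × 0.107 L = 0.714 g
L-histidine: 5.25 mmol/L × 155.2 mg/mmol × 0.107 L = 87.184 mg
ammonium chloride: C1V1 = C2V2 → 6.82 mM × 107 mL ÷ 881 mM = 0.828 mL
phenol red: 42.6 mg/L × 0.107 L = 4.558 mg
sodium nitrate: 3.95 g/L × 0.107 L = 0.423 g

MOPS 0.714 g; L-histidine 87.184 mg; ammonium chloride 0.828 mL; phenol red 4.558 mg; sodium nitrate 0.423 g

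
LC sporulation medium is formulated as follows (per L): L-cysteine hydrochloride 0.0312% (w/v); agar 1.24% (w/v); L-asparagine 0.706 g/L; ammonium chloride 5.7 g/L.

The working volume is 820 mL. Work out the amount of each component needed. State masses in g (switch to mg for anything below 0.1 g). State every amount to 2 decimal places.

Scale factor relative to 1 L: 0.82.
L-cysteine hydrochloride: 0.0312% w/v = 0.312 g/L → 0.312 × 0.82 L = 0.26 g
agar: 1.24% w/v = 12.4 g/L → 12.4 × 0.82 L = 10.17 g
L-asparagine: 0.706 g/L × 0.82 L = 0.58 g
ammonium chloride: 5.7 g/L × 0.82 L = 4.67 g

L-cysteine hydrochloride 0.26 g; agar 10.17 g; L-asparagine 0.58 g; ammonium chloride 4.67 g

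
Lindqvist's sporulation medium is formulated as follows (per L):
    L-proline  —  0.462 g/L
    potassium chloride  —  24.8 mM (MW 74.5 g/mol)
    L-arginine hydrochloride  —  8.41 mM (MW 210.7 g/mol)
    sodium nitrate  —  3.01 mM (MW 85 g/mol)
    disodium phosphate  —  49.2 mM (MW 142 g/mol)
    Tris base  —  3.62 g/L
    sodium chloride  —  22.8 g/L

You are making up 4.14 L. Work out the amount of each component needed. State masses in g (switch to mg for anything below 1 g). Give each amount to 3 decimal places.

L-proline 1.913 g; potassium chloride 7.649 g; L-arginine hydrochloride 7.336 g; sodium nitrate 1.059 g; disodium phosphate 28.924 g; Tris base 14.987 g; sodium chloride 94.392 g

Scale factor relative to 1 L: 4.14.
L-proline: 0.462 g/L × 4.14 L = 1.913 g
potassium chloride: 24.8 mmol/L × 74.5 g/mol × 4.14 L ÷ 1000 = 7.649 g
L-arginine hydrochloride: 8.41 mmol/L × 210.7 g/mol × 4.14 L ÷ 1000 = 7.336 g
sodium nitrate: 3.01 mmol/L × 85 g/mol × 4.14 L ÷ 1000 = 1.059 g
disodium phosphate: 49.2 mmol/L × 142 g/mol × 4.14 L ÷ 1000 = 28.924 g
Tris base: 3.62 g/L × 4.14 L = 14.987 g
sodium chloride: 22.8 g/L × 4.14 L = 94.392 g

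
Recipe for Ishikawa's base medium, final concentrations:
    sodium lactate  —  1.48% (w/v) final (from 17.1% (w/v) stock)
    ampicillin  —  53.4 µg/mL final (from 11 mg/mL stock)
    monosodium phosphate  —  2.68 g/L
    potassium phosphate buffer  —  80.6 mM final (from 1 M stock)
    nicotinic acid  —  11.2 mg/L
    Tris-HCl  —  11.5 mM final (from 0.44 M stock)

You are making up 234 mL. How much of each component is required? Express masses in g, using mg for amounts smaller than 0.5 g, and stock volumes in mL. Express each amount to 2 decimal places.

Target volume = 234 mL = 0.234 L.
sodium lactate: dilute stock: 1.48% ÷ 17.1% × 234 mL = 20.25 mL
ampicillin: V = C2·V2/C1 = 53.4 µg/mL × 234 mL ÷ 11000 µg/mL = 1.14 mL
monosodium phosphate: 2.68 g/L × 0.234 L = 0.63 g
potassium phosphate buffer: V = C2·V2/C1 = 80.6 mM × 234 mL ÷ 1000 mM = 18.86 mL
nicotinic acid: 11.2 mg/L × 0.234 L = 2.62 mg
Tris-HCl: C1V1 = C2V2 → 11.5 mM × 234 mL ÷ 440 mM = 6.12 mL

sodium lactate 20.25 mL; ampicillin 1.14 mL; monosodium phosphate 0.63 g; potassium phosphate buffer 18.86 mL; nicotinic acid 2.62 mg; Tris-HCl 6.12 mL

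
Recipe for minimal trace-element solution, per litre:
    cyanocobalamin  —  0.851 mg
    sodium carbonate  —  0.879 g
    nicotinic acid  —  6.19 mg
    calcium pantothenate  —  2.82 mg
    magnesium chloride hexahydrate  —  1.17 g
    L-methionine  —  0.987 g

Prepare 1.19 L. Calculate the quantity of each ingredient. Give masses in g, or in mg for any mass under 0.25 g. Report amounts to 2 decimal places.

Scale factor = 1190 mL / 1000 mL = 1.19.
cyanocobalamin: 0.851 mg × (1190 mL / 1000 mL) = 1.01 mg
sodium carbonate: 0.879 g × (1190 mL / 1000 mL) = 1.05 g
nicotinic acid: 6.19 mg × (1190 mL / 1000 mL) = 7.37 mg
calcium pantothenate: 2.82 mg × (1190 mL / 1000 mL) = 3.36 mg
magnesium chloride hexahydrate: 1.17 g × (1190 mL / 1000 mL) = 1.39 g
L-methionine: 0.987 g × (1190 mL / 1000 mL) = 1.17 g

cyanocobalamin 1.01 mg; sodium carbonate 1.05 g; nicotinic acid 7.37 mg; calcium pantothenate 3.36 mg; magnesium chloride hexahydrate 1.39 g; L-methionine 1.17 g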